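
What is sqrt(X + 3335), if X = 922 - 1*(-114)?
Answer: sqrt(4371) ≈ 66.114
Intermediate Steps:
X = 1036 (X = 922 + 114 = 1036)
sqrt(X + 3335) = sqrt(1036 + 3335) = sqrt(4371)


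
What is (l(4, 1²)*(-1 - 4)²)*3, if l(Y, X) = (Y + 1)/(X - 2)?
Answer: -375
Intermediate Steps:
l(Y, X) = (1 + Y)/(-2 + X)
(l(4, 1²)*(-1 - 4)²)*3 = (((1 + 4)/(-2 + 1²))*(-1 - 4)²)*3 = ((5/(-2 + 1))*(-5)²)*3 = ((5/(-1))*25)*3 = (-1*5*25)*3 = -5*25*3 = -125*3 = -375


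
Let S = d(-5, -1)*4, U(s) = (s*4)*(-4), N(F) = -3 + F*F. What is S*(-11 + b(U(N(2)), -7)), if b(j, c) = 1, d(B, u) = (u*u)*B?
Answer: 200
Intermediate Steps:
d(B, u) = B*u² (d(B, u) = u²*B = B*u²)
N(F) = -3 + F²
U(s) = -16*s (U(s) = (4*s)*(-4) = -16*s)
S = -20 (S = -5*(-1)²*4 = -5*1*4 = -5*4 = -20)
S*(-11 + b(U(N(2)), -7)) = -20*(-11 + 1) = -20*(-10) = 200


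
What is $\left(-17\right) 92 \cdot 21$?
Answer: $-32844$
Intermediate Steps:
$\left(-17\right) 92 \cdot 21 = \left(-1564\right) 21 = -32844$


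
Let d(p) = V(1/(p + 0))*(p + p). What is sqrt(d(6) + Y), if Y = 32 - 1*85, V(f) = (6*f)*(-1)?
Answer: I*sqrt(65) ≈ 8.0623*I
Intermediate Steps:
V(f) = -6*f
Y = -53 (Y = 32 - 85 = -53)
d(p) = -12 (d(p) = (-6/(p + 0))*(p + p) = (-6/p)*(2*p) = -12)
sqrt(d(6) + Y) = sqrt(-12 - 53) = sqrt(-65) = I*sqrt(65)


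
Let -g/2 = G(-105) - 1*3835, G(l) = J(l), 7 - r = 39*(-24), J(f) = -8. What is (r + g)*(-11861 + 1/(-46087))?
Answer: -4716938508132/46087 ≈ -1.0235e+8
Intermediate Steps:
r = 943 (r = 7 - 39*(-24) = 7 - 1*(-936) = 7 + 936 = 943)
G(l) = -8
g = 7686 (g = -2*(-8 - 1*3835) = -2*(-8 - 3835) = -2*(-3843) = 7686)
(r + g)*(-11861 + 1/(-46087)) = (943 + 7686)*(-11861 + 1/(-46087)) = 8629*(-11861 - 1/46087) = 8629*(-546637908/46087) = -4716938508132/46087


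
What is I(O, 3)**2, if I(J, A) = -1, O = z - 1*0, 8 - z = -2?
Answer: 1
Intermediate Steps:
z = 10 (z = 8 - 1*(-2) = 8 + 2 = 10)
O = 10 (O = 10 - 1*0 = 10 + 0 = 10)
I(O, 3)**2 = (-1)**2 = 1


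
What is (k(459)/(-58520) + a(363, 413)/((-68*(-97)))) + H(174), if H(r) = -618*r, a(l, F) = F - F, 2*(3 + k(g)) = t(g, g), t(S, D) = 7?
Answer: -12585545281/117040 ≈ -1.0753e+5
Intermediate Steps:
k(g) = ½ (k(g) = -3 + (½)*7 = -3 + 7/2 = ½)
a(l, F) = 0
(k(459)/(-58520) + a(363, 413)/((-68*(-97)))) + H(174) = ((½)/(-58520) + 0/((-68*(-97)))) - 618*174 = ((½)*(-1/58520) + 0/6596) - 107532 = (-1/117040 + 0*(1/6596)) - 107532 = (-1/117040 + 0) - 107532 = -1/117040 - 107532 = -12585545281/117040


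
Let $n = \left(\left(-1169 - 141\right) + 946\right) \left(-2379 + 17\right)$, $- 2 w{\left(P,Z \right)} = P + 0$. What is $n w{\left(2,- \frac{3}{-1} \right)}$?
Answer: $-859768$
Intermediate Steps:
$w{\left(P,Z \right)} = - \frac{P}{2}$ ($w{\left(P,Z \right)} = - \frac{P + 0}{2} = - \frac{P}{2}$)
$n = 859768$ ($n = \left(-1310 + 946\right) \left(-2362\right) = \left(-364\right) \left(-2362\right) = 859768$)
$n w{\left(2,- \frac{3}{-1} \right)} = 859768 \left(\left(- \frac{1}{2}\right) 2\right) = 859768 \left(-1\right) = -859768$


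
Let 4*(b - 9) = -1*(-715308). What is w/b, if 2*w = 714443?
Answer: 714443/357672 ≈ 1.9975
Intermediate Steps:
w = 714443/2 (w = (½)*714443 = 714443/2 ≈ 3.5722e+5)
b = 178836 (b = 9 + (-1*(-715308))/4 = 9 + (¼)*715308 = 9 + 178827 = 178836)
w/b = (714443/2)/178836 = (714443/2)*(1/178836) = 714443/357672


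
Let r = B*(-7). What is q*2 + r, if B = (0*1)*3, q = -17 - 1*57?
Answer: -148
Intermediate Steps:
q = -74 (q = -17 - 57 = -74)
B = 0 (B = 0*3 = 0)
r = 0 (r = 0*(-7) = 0)
q*2 + r = -74*2 + 0 = -148 + 0 = -148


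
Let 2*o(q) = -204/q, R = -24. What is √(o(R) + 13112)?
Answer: √52465/2 ≈ 114.53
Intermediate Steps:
o(q) = -102/q (o(q) = (-204/q)/2 = -102/q)
√(o(R) + 13112) = √(-102/(-24) + 13112) = √(-102*(-1/24) + 13112) = √(17/4 + 13112) = √(52465/4) = √52465/2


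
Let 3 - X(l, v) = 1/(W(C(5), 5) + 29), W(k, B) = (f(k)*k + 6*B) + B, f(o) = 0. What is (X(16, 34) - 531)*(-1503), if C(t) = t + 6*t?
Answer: 50790879/64 ≈ 7.9361e+5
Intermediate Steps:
C(t) = 7*t
W(k, B) = 7*B (W(k, B) = (0*k + 6*B) + B = (0 + 6*B) + B = 6*B + B = 7*B)
X(l, v) = 191/64 (X(l, v) = 3 - 1/(7*5 + 29) = 3 - 1/(35 + 29) = 3 - 1/64 = 191/64)
(X(16, 34) - 531)*(-1503) = (191/64 - 531)*(-1503) = -33793/64*(-1503) = 50790879/64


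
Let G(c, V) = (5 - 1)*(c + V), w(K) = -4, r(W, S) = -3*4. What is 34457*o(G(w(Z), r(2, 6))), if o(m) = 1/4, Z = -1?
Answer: 34457/4 ≈ 8614.3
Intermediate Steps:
r(W, S) = -12
G(c, V) = 4*V + 4*c (G(c, V) = 4*(V + c) = 4*V + 4*c)
o(m) = ¼
34457*o(G(w(Z), r(2, 6))) = 34457*(¼) = 34457/4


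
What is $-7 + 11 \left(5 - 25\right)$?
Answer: $-227$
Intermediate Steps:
$-7 + 11 \left(5 - 25\right) = -7 + 11 \left(-20\right) = -7 - 220 = -227$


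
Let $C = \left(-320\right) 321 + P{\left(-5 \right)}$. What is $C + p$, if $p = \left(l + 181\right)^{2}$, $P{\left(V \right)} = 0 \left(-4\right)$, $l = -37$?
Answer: $-81984$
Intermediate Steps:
$P{\left(V \right)} = 0$
$C = -102720$ ($C = \left(-320\right) 321 + 0 = -102720 + 0 = -102720$)
$p = 20736$ ($p = \left(-37 + 181\right)^{2} = 144^{2} = 20736$)
$C + p = -102720 + 20736 = -81984$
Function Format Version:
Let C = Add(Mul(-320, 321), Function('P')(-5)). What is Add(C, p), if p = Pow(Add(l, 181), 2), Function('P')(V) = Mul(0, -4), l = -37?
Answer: -81984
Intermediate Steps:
Function('P')(V) = 0
C = -102720 (C = Add(Mul(-320, 321), 0) = Add(-102720, 0) = -102720)
p = 20736 (p = Pow(Add(-37, 181), 2) = Pow(144, 2) = 20736)
Add(C, p) = Add(-102720, 20736) = -81984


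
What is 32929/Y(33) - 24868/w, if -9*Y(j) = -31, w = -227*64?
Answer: 1076575879/112592 ≈ 9561.8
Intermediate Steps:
w = -14528
Y(j) = 31/9 (Y(j) = -⅑*(-31) = 31/9)
32929/Y(33) - 24868/w = 32929/(31/9) - 24868/(-14528) = 32929*(9/31) - 24868*(-1/14528) = 296361/31 + 6217/3632 = 1076575879/112592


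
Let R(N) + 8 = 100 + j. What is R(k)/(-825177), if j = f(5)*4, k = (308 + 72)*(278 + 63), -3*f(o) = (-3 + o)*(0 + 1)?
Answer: -268/2475531 ≈ -0.00010826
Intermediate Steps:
f(o) = 1 - o/3 (f(o) = -(-3 + o)*(0 + 1)/3 = -(-3 + o)/3 = 1 - o/3)
k = 129580 (k = 380*341 = 129580)
j = -8/3 (j = (1 - ⅓*5)*4 = (1 - 5/3)*4 = -⅔*4 = -8/3 ≈ -2.6667)
R(N) = 268/3 (R(N) = -8 + (100 - 8/3) = -8 + 292/3 = 268/3)
R(k)/(-825177) = (268/3)/(-825177) = (268/3)*(-1/825177) = -268/2475531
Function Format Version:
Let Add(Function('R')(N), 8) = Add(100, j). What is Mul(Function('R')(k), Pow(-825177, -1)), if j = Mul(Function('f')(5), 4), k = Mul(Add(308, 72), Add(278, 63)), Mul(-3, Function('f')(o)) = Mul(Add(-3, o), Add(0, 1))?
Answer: Rational(-268, 2475531) ≈ -0.00010826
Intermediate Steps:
Function('f')(o) = Add(1, Mul(Rational(-1, 3), o)) (Function('f')(o) = Mul(Rational(-1, 3), Mul(Add(-3, o), Add(0, 1))) = Mul(Rational(-1, 3), Mul(Add(-3, o), 1)) = Mul(Rational(-1, 3), Add(-3, o)) = Add(1, Mul(Rational(-1, 3), o)))
k = 129580 (k = Mul(380, 341) = 129580)
j = Rational(-8, 3) (j = Mul(Add(1, Mul(Rational(-1, 3), 5)), 4) = Mul(Add(1, Rational(-5, 3)), 4) = Mul(Rational(-2, 3), 4) = Rational(-8, 3) ≈ -2.6667)
Function('R')(N) = Rational(268, 3) (Function('R')(N) = Add(-8, Add(100, Rational(-8, 3))) = Add(-8, Rational(292, 3)) = Rational(268, 3))
Mul(Function('R')(k), Pow(-825177, -1)) = Mul(Rational(268, 3), Pow(-825177, -1)) = Mul(Rational(268, 3), Rational(-1, 825177)) = Rational(-268, 2475531)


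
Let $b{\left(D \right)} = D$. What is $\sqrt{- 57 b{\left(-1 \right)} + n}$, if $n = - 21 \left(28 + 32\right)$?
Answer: $i \sqrt{1203} \approx 34.684 i$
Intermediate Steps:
$n = -1260$ ($n = - 21 \cdot 60 = \left(-1\right) 1260 = -1260$)
$\sqrt{- 57 b{\left(-1 \right)} + n} = \sqrt{\left(-57\right) \left(-1\right) - 1260} = \sqrt{57 - 1260} = \sqrt{-1203} = i \sqrt{1203}$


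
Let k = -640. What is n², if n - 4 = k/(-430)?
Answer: 55696/1849 ≈ 30.122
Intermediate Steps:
n = 236/43 (n = 4 - 640/(-430) = 4 - 640*(-1/430) = 4 + 64/43 = 236/43 ≈ 5.4884)
n² = (236/43)² = 55696/1849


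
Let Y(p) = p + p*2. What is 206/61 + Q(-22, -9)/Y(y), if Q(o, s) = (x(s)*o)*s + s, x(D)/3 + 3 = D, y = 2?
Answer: -144707/122 ≈ -1186.1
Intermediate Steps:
x(D) = -9 + 3*D
Q(o, s) = s + o*s*(-9 + 3*s) (Q(o, s) = ((-9 + 3*s)*o)*s + s = (o*(-9 + 3*s))*s + s = o*s*(-9 + 3*s) + s = s + o*s*(-9 + 3*s))
Y(p) = 3*p (Y(p) = p + 2*p = 3*p)
206/61 + Q(-22, -9)/Y(y) = 206/61 + (-9*(1 + 3*(-22)*(-3 - 9)))/((3*2)) = 206*(1/61) - 9*(1 + 3*(-22)*(-12))/6 = 206/61 - 9*(1 + 792)*(⅙) = 206/61 - 9*793*(⅙) = 206/61 - 7137*⅙ = 206/61 - 2379/2 = -144707/122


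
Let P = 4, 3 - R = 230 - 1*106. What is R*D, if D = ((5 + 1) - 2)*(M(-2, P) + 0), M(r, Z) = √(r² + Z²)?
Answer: -968*√5 ≈ -2164.5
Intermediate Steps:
R = -121 (R = 3 - (230 - 1*106) = 3 - (230 - 106) = 3 - 1*124 = 3 - 124 = -121)
M(r, Z) = √(Z² + r²)
D = 8*√5 (D = ((5 + 1) - 2)*(√(4² + (-2)²) + 0) = (6 - 2)*(√(16 + 4) + 0) = 4*(√20 + 0) = 4*(2*√5 + 0) = 4*(2*√5) = 8*√5 ≈ 17.889)
R*D = -968*√5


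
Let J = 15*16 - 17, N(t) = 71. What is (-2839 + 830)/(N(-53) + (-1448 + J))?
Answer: 2009/1154 ≈ 1.7409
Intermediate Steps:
J = 223 (J = 240 - 17 = 223)
(-2839 + 830)/(N(-53) + (-1448 + J)) = (-2839 + 830)/(71 + (-1448 + 223)) = -2009/(71 - 1225) = -2009/(-1154) = -2009*(-1/1154) = 2009/1154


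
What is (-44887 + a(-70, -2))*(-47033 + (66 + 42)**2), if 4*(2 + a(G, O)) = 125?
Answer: 6346295039/4 ≈ 1.5866e+9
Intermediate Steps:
a(G, O) = 117/4 (a(G, O) = -2 + (1/4)*125 = -2 + 125/4 = 117/4)
(-44887 + a(-70, -2))*(-47033 + (66 + 42)**2) = (-44887 + 117/4)*(-47033 + (66 + 42)**2) = -179431*(-47033 + 108**2)/4 = -179431*(-47033 + 11664)/4 = -179431/4*(-35369) = 6346295039/4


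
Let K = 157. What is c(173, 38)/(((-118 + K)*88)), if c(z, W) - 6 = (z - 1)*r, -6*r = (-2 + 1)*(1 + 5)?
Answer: 89/1716 ≈ 0.051865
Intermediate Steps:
r = 1 (r = -(-2 + 1)*(1 + 5)/6 = -(-1)*6/6 = -⅙*(-6) = 1)
c(z, W) = 5 + z (c(z, W) = 6 + (z - 1)*1 = 6 + (-1 + z)*1 = 6 + (-1 + z) = 5 + z)
c(173, 38)/(((-118 + K)*88)) = (5 + 173)/(((-118 + 157)*88)) = 178/((39*88)) = 178/3432 = 178*(1/3432) = 89/1716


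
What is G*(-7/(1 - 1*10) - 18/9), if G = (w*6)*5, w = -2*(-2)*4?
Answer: -1760/3 ≈ -586.67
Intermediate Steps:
w = 16 (w = 4*4 = 16)
G = 480 (G = (16*6)*5 = 96*5 = 480)
G*(-7/(1 - 1*10) - 18/9) = 480*(-7/(1 - 1*10) - 18/9) = 480*(-7/(1 - 10) - 18*⅑) = 480*(-7/(-9) - 2) = 480*(-7*(-⅑) - 2) = 480*(7/9 - 2) = 480*(-11/9) = -1760/3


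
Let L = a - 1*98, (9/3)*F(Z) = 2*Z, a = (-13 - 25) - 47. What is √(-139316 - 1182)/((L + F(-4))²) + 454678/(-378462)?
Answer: -32477/27033 + 9*I*√140498/310249 ≈ -1.2014 + 0.010873*I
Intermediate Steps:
a = -85 (a = -38 - 47 = -85)
F(Z) = 2*Z/3 (F(Z) = (2*Z)/3 = 2*Z/3)
L = -183 (L = -85 - 1*98 = -85 - 98 = -183)
√(-139316 - 1182)/((L + F(-4))²) + 454678/(-378462) = √(-139316 - 1182)/((-183 + (⅔)*(-4))²) + 454678/(-378462) = √(-140498)/((-183 - 8/3)²) + 454678*(-1/378462) = (I*√140498)/((-557/3)²) - 32477/27033 = (I*√140498)/(310249/9) - 32477/27033 = (I*√140498)*(9/310249) - 32477/27033 = 9*I*√140498/310249 - 32477/27033 = -32477/27033 + 9*I*√140498/310249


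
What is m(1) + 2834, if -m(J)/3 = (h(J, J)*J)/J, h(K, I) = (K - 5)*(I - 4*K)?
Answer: 2798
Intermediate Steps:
h(K, I) = (-5 + K)*(I - 4*K)
m(J) = -45*J + 9*J**2 (m(J) = -3*(-5*J - 4*J**2 + 20*J + J*J)*J/J = -3*(-5*J - 4*J**2 + 20*J + J**2)*J/J = -3*(-3*J**2 + 15*J)*J/J = -3*J*(-3*J**2 + 15*J)/J = -3*(-3*J**2 + 15*J) = -45*J + 9*J**2)
m(1) + 2834 = 9*1*(-5 + 1) + 2834 = 9*1*(-4) + 2834 = -36 + 2834 = 2798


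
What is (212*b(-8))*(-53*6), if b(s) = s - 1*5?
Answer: 876408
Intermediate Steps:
b(s) = -5 + s (b(s) = s - 5 = -5 + s)
(212*b(-8))*(-53*6) = (212*(-5 - 8))*(-53*6) = (212*(-13))*(-318) = -2756*(-318) = 876408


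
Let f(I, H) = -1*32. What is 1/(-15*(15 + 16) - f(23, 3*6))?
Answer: -1/433 ≈ -0.0023095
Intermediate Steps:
f(I, H) = -32
1/(-15*(15 + 16) - f(23, 3*6)) = 1/(-15*(15 + 16) - 1*(-32)) = 1/(-15*31 + 32) = 1/(-465 + 32) = 1/(-433) = -1/433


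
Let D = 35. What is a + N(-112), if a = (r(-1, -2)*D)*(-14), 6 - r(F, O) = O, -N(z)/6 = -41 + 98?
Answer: -4262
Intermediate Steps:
N(z) = -342 (N(z) = -6*(-41 + 98) = -6*57 = -342)
r(F, O) = 6 - O
a = -3920 (a = ((6 - 1*(-2))*35)*(-14) = ((6 + 2)*35)*(-14) = (8*35)*(-14) = 280*(-14) = -3920)
a + N(-112) = -3920 - 342 = -4262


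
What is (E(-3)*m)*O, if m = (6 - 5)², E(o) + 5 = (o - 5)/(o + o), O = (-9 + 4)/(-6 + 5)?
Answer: -55/3 ≈ -18.333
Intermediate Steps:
O = 5 (O = -5/(-1) = -5*(-1) = 5)
E(o) = -5 + (-5 + o)/(2*o) (E(o) = -5 + (o - 5)/(o + o) = -5 + (-5 + o)/((2*o)) = -5 + (-5 + o)*(1/(2*o)) = -5 + (-5 + o)/(2*o))
m = 1 (m = 1² = 1)
(E(-3)*m)*O = (((½)*(-5 - 9*(-3))/(-3))*1)*5 = (((½)*(-⅓)*(-5 + 27))*1)*5 = (((½)*(-⅓)*22)*1)*5 = -11/3*1*5 = -11/3*5 = -55/3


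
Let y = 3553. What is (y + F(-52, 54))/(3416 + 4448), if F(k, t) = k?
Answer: 3501/7864 ≈ 0.44519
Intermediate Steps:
(y + F(-52, 54))/(3416 + 4448) = (3553 - 52)/(3416 + 4448) = 3501/7864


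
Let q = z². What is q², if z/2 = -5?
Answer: 10000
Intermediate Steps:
z = -10 (z = 2*(-5) = -10)
q = 100 (q = (-10)² = 100)
q² = 100² = 10000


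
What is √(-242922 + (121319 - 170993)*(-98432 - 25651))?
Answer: 2*√1540864005 ≈ 78508.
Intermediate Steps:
√(-242922 + (121319 - 170993)*(-98432 - 25651)) = √(-242922 - 49674*(-124083)) = √(-242922 + 6163698942) = √6163456020 = 2*√1540864005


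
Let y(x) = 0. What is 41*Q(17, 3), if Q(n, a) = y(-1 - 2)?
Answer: 0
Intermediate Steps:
Q(n, a) = 0
41*Q(17, 3) = 41*0 = 0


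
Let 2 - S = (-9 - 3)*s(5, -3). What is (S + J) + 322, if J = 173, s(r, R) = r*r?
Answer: 797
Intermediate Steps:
s(r, R) = r²
S = 302 (S = 2 - (-9 - 3)*5² = 2 - (-12)*25 = 2 - 1*(-300) = 2 + 300 = 302)
(S + J) + 322 = (302 + 173) + 322 = 475 + 322 = 797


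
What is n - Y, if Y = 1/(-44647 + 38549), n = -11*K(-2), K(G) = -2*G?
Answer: -268311/6098 ≈ -44.000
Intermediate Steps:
n = -44 (n = -(-22)*(-2) = -11*4 = -44)
Y = -1/6098 (Y = 1/(-6098) = -1/6098 ≈ -0.00016399)
n - Y = -44 - 1*(-1/6098) = -44 + 1/6098 = -268311/6098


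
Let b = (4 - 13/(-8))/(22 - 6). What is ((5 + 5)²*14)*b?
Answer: 7875/16 ≈ 492.19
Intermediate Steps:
b = 45/128 (b = (4 - 13*(-⅛))/16 = (4 + 13/8)*(1/16) = (45/8)*(1/16) = 45/128 ≈ 0.35156)
((5 + 5)²*14)*b = ((5 + 5)²*14)*(45/128) = (10²*14)*(45/128) = (100*14)*(45/128) = 1400*(45/128) = 7875/16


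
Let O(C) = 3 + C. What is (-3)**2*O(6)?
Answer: 81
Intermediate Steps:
(-3)**2*O(6) = (-3)**2*(3 + 6) = 9*9 = 81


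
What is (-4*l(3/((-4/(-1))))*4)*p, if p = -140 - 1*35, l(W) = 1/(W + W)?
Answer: 5600/3 ≈ 1866.7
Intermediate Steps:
l(W) = 1/(2*W)
p = -175 (p = -140 - 35 = -175)
(-4*l(3/((-4/(-1))))*4)*p = (-2/(3/((-4/(-1))))*4)*(-175) = (-2/(3/((-4*(-1))))*4)*(-175) = (-2/(3/4)*4)*(-175) = (-2/(3*(1/4))*4)*(-175) = (-2/3/4*4)*(-175) = (-2*4/3*4)*(-175) = (-4*2/3*4)*(-175) = -8/3*4*(-175) = -32/3*(-175) = 5600/3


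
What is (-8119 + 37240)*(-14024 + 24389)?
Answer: 301839165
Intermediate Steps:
(-8119 + 37240)*(-14024 + 24389) = 29121*10365 = 301839165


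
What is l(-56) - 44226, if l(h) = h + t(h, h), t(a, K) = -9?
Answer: -44291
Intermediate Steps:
l(h) = -9 + h (l(h) = h - 9 = -9 + h)
l(-56) - 44226 = (-9 - 56) - 44226 = -65 - 44226 = -44291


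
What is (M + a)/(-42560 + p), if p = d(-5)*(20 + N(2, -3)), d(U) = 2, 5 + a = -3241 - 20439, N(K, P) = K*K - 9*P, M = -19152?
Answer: 42837/42458 ≈ 1.0089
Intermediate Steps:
N(K, P) = K² - 9*P
a = -23685 (a = -5 + (-3241 - 20439) = -5 - 23680 = -23685)
p = 102 (p = 2*(20 + (2² - 9*(-3))) = 2*(20 + (4 + 27)) = 2*(20 + 31) = 2*51 = 102)
(M + a)/(-42560 + p) = (-19152 - 23685)/(-42560 + 102) = -42837/(-42458) = -42837*(-1/42458) = 42837/42458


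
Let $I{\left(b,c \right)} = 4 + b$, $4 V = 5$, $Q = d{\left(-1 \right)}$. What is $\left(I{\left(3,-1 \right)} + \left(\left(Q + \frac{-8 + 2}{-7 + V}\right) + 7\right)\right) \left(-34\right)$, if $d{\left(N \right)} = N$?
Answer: $- \frac{10982}{23} \approx -477.48$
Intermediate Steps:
$Q = -1$
$V = \frac{5}{4}$ ($V = \frac{1}{4} \cdot 5 = \frac{5}{4} \approx 1.25$)
$\left(I{\left(3,-1 \right)} + \left(\left(Q + \frac{-8 + 2}{-7 + V}\right) + 7\right)\right) \left(-34\right) = \left(\left(4 + 3\right) + \left(\left(-1 + \frac{-8 + 2}{-7 + \frac{5}{4}}\right) + 7\right)\right) \left(-34\right) = \left(7 + \left(\left(-1 - \frac{6}{- \frac{23}{4}}\right) + 7\right)\right) \left(-34\right) = \left(7 + \left(\left(-1 - - \frac{24}{23}\right) + 7\right)\right) \left(-34\right) = \left(7 + \left(\left(-1 + \frac{24}{23}\right) + 7\right)\right) \left(-34\right) = \left(7 + \left(\frac{1}{23} + 7\right)\right) \left(-34\right) = \left(7 + \frac{162}{23}\right) \left(-34\right) = \frac{323}{23} \left(-34\right) = - \frac{10982}{23}$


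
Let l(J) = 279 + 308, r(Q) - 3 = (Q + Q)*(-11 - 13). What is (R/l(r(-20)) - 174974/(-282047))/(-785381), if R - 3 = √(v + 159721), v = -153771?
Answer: -103555879/130028926330409 - 5*√238/461018647 ≈ -9.6372e-7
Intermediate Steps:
r(Q) = 3 - 48*Q (r(Q) = 3 + (Q + Q)*(-11 - 13) = 3 + (2*Q)*(-24) = 3 - 48*Q)
l(J) = 587
R = 3 + 5*√238 (R = 3 + √(-153771 + 159721) = 3 + √5950 = 3 + 5*√238 ≈ 80.136)
(R/l(r(-20)) - 174974/(-282047))/(-785381) = ((3 + 5*√238)/587 - 174974/(-282047))/(-785381) = ((3 + 5*√238)*(1/587) - 174974*(-1/282047))*(-1/785381) = ((3/587 + 5*√238/587) + 174974/282047)*(-1/785381) = (103555879/165561589 + 5*√238/587)*(-1/785381) = -103555879/130028926330409 - 5*√238/461018647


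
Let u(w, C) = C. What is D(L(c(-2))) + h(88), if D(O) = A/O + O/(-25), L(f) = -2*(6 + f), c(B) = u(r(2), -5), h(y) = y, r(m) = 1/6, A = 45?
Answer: 3279/50 ≈ 65.580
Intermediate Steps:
r(m) = 1/6
c(B) = -5
L(f) = -12 - 2*f
D(O) = 45/O - O/25 (D(O) = 45/O + O/(-25) = 45/O + O*(-1/25) = 45/O - O/25)
D(L(c(-2))) + h(88) = (45/(-12 - 2*(-5)) - (-12 - 2*(-5))/25) + 88 = (45/(-12 + 10) - (-12 + 10)/25) + 88 = (45/(-2) - 1/25*(-2)) + 88 = (45*(-1/2) + 2/25) + 88 = (-45/2 + 2/25) + 88 = -1121/50 + 88 = 3279/50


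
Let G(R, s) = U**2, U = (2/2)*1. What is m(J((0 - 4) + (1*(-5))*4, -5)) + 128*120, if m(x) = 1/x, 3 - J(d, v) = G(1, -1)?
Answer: 30721/2 ≈ 15361.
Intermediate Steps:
U = 1 (U = (2*(1/2))*1 = 1*1 = 1)
G(R, s) = 1 (G(R, s) = 1**2 = 1)
J(d, v) = 2 (J(d, v) = 3 - 1*1 = 3 - 1 = 2)
m(J((0 - 4) + (1*(-5))*4, -5)) + 128*120 = 1/2 + 128*120 = 1/2 + 15360 = 30721/2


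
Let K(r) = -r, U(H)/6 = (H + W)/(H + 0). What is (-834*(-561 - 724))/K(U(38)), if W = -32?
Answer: -3393685/3 ≈ -1.1312e+6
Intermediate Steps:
U(H) = 6*(-32 + H)/H (U(H) = 6*((H - 32)/(H + 0)) = 6*((-32 + H)/H) = 6*(-32 + H)/H)
(-834*(-561 - 724))/K(U(38)) = (-834*(-561 - 724))/((-(6 - 192/38))) = (-834*(-1285))/((-(6 - 192*1/38))) = 1071690/((-(6 - 96/19))) = 1071690/((-1*18/19)) = 1071690/(-18/19) = 1071690*(-19/18) = -3393685/3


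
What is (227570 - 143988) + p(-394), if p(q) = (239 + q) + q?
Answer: 83033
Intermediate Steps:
p(q) = 239 + 2*q
(227570 - 143988) + p(-394) = (227570 - 143988) + (239 + 2*(-394)) = 83582 + (239 - 788) = 83582 - 549 = 83033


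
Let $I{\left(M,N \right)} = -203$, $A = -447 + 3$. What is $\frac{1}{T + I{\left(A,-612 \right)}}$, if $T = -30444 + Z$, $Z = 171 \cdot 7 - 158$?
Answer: $- \frac{1}{29608} \approx -3.3775 \cdot 10^{-5}$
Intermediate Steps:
$A = -444$
$Z = 1039$ ($Z = 1197 - 158 = 1039$)
$T = -29405$ ($T = -30444 + 1039 = -29405$)
$\frac{1}{T + I{\left(A,-612 \right)}} = \frac{1}{-29405 - 203} = \frac{1}{-29608} = - \frac{1}{29608}$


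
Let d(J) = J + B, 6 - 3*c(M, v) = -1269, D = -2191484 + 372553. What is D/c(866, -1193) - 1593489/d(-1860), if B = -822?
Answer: -1400380039/379950 ≈ -3685.7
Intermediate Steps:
D = -1818931
c(M, v) = 425 (c(M, v) = 2 - 1/3*(-1269) = 2 + 423 = 425)
d(J) = -822 + J (d(J) = J - 822 = -822 + J)
D/c(866, -1193) - 1593489/d(-1860) = -1818931/425 - 1593489/(-822 - 1860) = -1818931*1/425 - 1593489/(-2682) = -1818931/425 - 1593489*(-1/2682) = -1818931/425 + 531163/894 = -1400380039/379950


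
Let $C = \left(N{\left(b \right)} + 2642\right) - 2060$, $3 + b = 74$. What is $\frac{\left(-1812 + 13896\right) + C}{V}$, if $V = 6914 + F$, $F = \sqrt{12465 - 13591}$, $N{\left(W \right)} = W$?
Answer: $\frac{44031809}{23902261} - \frac{12737 i \sqrt{1126}}{47804522} \approx 1.8422 - 0.0089406 i$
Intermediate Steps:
$b = 71$ ($b = -3 + 74 = 71$)
$C = 653$ ($C = \left(71 + 2642\right) - 2060 = 2713 - 2060 = 653$)
$F = i \sqrt{1126}$ ($F = \sqrt{-1126} = i \sqrt{1126} \approx 33.556 i$)
$V = 6914 + i \sqrt{1126} \approx 6914.0 + 33.556 i$
$\frac{\left(-1812 + 13896\right) + C}{V} = \frac{\left(-1812 + 13896\right) + 653}{6914 + i \sqrt{1126}} = \frac{12084 + 653}{6914 + i \sqrt{1126}} = \frac{12737}{6914 + i \sqrt{1126}}$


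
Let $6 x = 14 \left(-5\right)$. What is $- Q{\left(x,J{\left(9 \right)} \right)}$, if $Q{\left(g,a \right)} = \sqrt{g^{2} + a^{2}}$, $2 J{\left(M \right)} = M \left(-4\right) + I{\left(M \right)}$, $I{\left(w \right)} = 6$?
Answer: $- \frac{5 \sqrt{130}}{3} \approx -19.003$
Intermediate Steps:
$x = - \frac{35}{3}$ ($x = \frac{14 \left(-5\right)}{6} = \frac{1}{6} \left(-70\right) = - \frac{35}{3} \approx -11.667$)
$J{\left(M \right)} = 3 - 2 M$ ($J{\left(M \right)} = \frac{M \left(-4\right) + 6}{2} = \frac{- 4 M + 6}{2} = \frac{6 - 4 M}{2} = 3 - 2 M$)
$Q{\left(g,a \right)} = \sqrt{a^{2} + g^{2}}$
$- Q{\left(x,J{\left(9 \right)} \right)} = - \sqrt{\left(3 - 18\right)^{2} + \left(- \frac{35}{3}\right)^{2}} = - \sqrt{\left(3 - 18\right)^{2} + \frac{1225}{9}} = - \sqrt{\left(-15\right)^{2} + \frac{1225}{9}} = - \sqrt{225 + \frac{1225}{9}} = - \sqrt{\frac{3250}{9}} = - \frac{5 \sqrt{130}}{3}$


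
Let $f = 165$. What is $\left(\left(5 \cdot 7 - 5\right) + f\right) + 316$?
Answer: $511$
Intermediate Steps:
$\left(\left(5 \cdot 7 - 5\right) + f\right) + 316 = \left(\left(5 \cdot 7 - 5\right) + 165\right) + 316 = \left(\left(35 - 5\right) + 165\right) + 316 = \left(30 + 165\right) + 316 = 195 + 316 = 511$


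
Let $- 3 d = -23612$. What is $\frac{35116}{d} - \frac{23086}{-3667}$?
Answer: $\frac{232854437}{21646301} \approx 10.757$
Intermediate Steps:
$d = \frac{23612}{3}$ ($d = \left(- \frac{1}{3}\right) \left(-23612\right) = \frac{23612}{3} \approx 7870.7$)
$\frac{35116}{d} - \frac{23086}{-3667} = \frac{35116}{\frac{23612}{3}} - \frac{23086}{-3667} = 35116 \cdot \frac{3}{23612} - - \frac{23086}{3667} = \frac{26337}{5903} + \frac{23086}{3667} = \frac{232854437}{21646301}$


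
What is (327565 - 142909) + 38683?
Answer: 223339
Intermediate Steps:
(327565 - 142909) + 38683 = 184656 + 38683 = 223339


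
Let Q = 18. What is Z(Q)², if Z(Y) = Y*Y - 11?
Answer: 97969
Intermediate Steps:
Z(Y) = -11 + Y² (Z(Y) = Y² - 11 = -11 + Y²)
Z(Q)² = (-11 + 18²)² = (-11 + 324)² = 313² = 97969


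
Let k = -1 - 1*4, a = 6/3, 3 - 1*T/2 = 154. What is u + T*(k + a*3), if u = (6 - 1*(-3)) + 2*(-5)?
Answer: -303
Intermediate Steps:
T = -302 (T = 6 - 2*154 = 6 - 308 = -302)
a = 2 (a = 6*(⅓) = 2)
u = -1 (u = (6 + 3) - 10 = 9 - 10 = -1)
k = -5 (k = -1 - 4 = -5)
u + T*(k + a*3) = -1 - 302*(-5 + 2*3) = -1 - 302*(-5 + 6) = -1 - 302*1 = -1 - 302 = -303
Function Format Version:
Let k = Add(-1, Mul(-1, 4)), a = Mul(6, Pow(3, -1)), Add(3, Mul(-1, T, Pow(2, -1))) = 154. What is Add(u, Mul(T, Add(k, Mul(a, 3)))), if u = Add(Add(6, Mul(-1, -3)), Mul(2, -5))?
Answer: -303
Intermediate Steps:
T = -302 (T = Add(6, Mul(-2, 154)) = Add(6, -308) = -302)
a = 2 (a = Mul(6, Rational(1, 3)) = 2)
u = -1 (u = Add(Add(6, 3), -10) = Add(9, -10) = -1)
k = -5 (k = Add(-1, -4) = -5)
Add(u, Mul(T, Add(k, Mul(a, 3)))) = Add(-1, Mul(-302, Add(-5, Mul(2, 3)))) = Add(-1, Mul(-302, Add(-5, 6))) = Add(-1, Mul(-302, 1)) = Add(-1, -302) = -303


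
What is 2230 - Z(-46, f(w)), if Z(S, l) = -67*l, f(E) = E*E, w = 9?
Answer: 7657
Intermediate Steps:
f(E) = E²
2230 - Z(-46, f(w)) = 2230 - (-67)*9² = 2230 - (-67)*81 = 2230 - 1*(-5427) = 2230 + 5427 = 7657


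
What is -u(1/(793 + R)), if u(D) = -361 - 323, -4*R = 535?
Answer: 684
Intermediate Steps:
R = -535/4 (R = -1/4*535 = -535/4 ≈ -133.75)
u(D) = -684
-u(1/(793 + R)) = -1*(-684) = 684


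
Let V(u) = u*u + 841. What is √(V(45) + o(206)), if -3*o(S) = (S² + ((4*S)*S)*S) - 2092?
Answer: I*√104997030/3 ≈ 3415.6*I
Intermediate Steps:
V(u) = 841 + u² (V(u) = u² + 841 = 841 + u²)
o(S) = 2092/3 - 4*S³/3 - S²/3 (o(S) = -((S² + ((4*S)*S)*S) - 2092)/3 = -((S² + (4*S²)*S) - 2092)/3 = -((S² + 4*S³) - 2092)/3 = -(-2092 + S² + 4*S³)/3 = 2092/3 - 4*S³/3 - S²/3)
√(V(45) + o(206)) = √((841 + 45²) + (2092/3 - 4/3*206³ - ⅓*206²)) = √((841 + 2025) + (2092/3 - 4/3*8741816 - ⅓*42436)) = √(2866 + (2092/3 - 34967264/3 - 42436/3)) = √(2866 - 35007608/3) = √(-34999010/3) = I*√104997030/3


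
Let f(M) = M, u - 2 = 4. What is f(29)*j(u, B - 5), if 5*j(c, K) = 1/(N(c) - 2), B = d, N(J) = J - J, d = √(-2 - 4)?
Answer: -29/10 ≈ -2.9000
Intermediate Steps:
u = 6 (u = 2 + 4 = 6)
d = I*√6 (d = √(-6) = I*√6 ≈ 2.4495*I)
N(J) = 0
B = I*√6 ≈ 2.4495*I
j(c, K) = -⅒ (j(c, K) = 1/(5*(0 - 2)) = (⅕)/(-2) = (⅕)*(-½) = -⅒)
f(29)*j(u, B - 5) = 29*(-⅒) = -29/10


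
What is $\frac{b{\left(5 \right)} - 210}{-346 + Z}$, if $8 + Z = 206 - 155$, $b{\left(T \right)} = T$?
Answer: $\frac{205}{303} \approx 0.67657$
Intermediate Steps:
$Z = 43$ ($Z = -8 + \left(206 - 155\right) = -8 + 51 = 43$)
$\frac{b{\left(5 \right)} - 210}{-346 + Z} = \frac{5 - 210}{-346 + 43} = - \frac{205}{-303} = \left(-205\right) \left(- \frac{1}{303}\right) = \frac{205}{303}$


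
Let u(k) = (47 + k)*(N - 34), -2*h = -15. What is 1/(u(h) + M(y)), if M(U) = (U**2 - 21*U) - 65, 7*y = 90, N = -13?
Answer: -98/267657 ≈ -0.00036614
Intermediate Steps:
h = 15/2 (h = -1/2*(-15) = 15/2 ≈ 7.5000)
y = 90/7 (y = (1/7)*90 = 90/7 ≈ 12.857)
u(k) = -2209 - 47*k (u(k) = (47 + k)*(-13 - 34) = (47 + k)*(-47) = -2209 - 47*k)
M(U) = -65 + U**2 - 21*U
1/(u(h) + M(y)) = 1/((-2209 - 47*15/2) + (-65 + (90/7)**2 - 21*90/7)) = 1/((-2209 - 705/2) + (-65 + 8100/49 - 270)) = 1/(-5123/2 - 8315/49) = 1/(-267657/98) = -98/267657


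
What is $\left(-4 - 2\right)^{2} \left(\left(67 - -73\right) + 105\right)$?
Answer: $8820$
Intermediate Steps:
$\left(-4 - 2\right)^{2} \left(\left(67 - -73\right) + 105\right) = \left(-6\right)^{2} \left(\left(67 + 73\right) + 105\right) = 36 \left(140 + 105\right) = 36 \cdot 245 = 8820$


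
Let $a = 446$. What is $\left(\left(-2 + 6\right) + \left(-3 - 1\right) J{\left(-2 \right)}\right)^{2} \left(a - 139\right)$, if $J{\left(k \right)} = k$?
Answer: $44208$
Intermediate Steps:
$\left(\left(-2 + 6\right) + \left(-3 - 1\right) J{\left(-2 \right)}\right)^{2} \left(a - 139\right) = \left(\left(-2 + 6\right) + \left(-3 - 1\right) \left(-2\right)\right)^{2} \left(446 - 139\right) = \left(4 - -8\right)^{2} \cdot 307 = \left(4 + 8\right)^{2} \cdot 307 = 12^{2} \cdot 307 = 144 \cdot 307 = 44208$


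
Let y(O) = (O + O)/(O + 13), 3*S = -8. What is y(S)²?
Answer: 256/961 ≈ 0.26639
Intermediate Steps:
S = -8/3 (S = (⅓)*(-8) = -8/3 ≈ -2.6667)
y(O) = 2*O/(13 + O) (y(O) = (2*O)/(13 + O) = 2*O/(13 + O))
y(S)² = (2*(-8/3)/(13 - 8/3))² = (2*(-8/3)/(31/3))² = (2*(-8/3)*(3/31))² = (-16/31)² = 256/961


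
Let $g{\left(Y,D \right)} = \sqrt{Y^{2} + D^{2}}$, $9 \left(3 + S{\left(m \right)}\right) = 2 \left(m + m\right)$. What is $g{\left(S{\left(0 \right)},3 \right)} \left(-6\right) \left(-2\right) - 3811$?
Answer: $-3811 + 36 \sqrt{2} \approx -3760.1$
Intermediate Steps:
$S{\left(m \right)} = -3 + \frac{4 m}{9}$ ($S{\left(m \right)} = -3 + \frac{2 \left(m + m\right)}{9} = -3 + \frac{2 \cdot 2 m}{9} = -3 + \frac{4 m}{9}$)
$g{\left(Y,D \right)} = \sqrt{D^{2} + Y^{2}}$
$g{\left(S{\left(0 \right)},3 \right)} \left(-6\right) \left(-2\right) - 3811 = \sqrt{3^{2} + \left(-3 + \frac{4}{9} \cdot 0\right)^{2}} \left(-6\right) \left(-2\right) - 3811 = \sqrt{9 + \left(-3 + 0\right)^{2}} \left(-6\right) \left(-2\right) - 3811 = \sqrt{9 + \left(-3\right)^{2}} \left(-6\right) \left(-2\right) - 3811 = \sqrt{9 + 9} \left(-6\right) \left(-2\right) - 3811 = \sqrt{18} \left(-6\right) \left(-2\right) - 3811 = 3 \sqrt{2} \left(-6\right) \left(-2\right) - 3811 = - 18 \sqrt{2} \left(-2\right) - 3811 = 36 \sqrt{2} - 3811 = -3811 + 36 \sqrt{2}$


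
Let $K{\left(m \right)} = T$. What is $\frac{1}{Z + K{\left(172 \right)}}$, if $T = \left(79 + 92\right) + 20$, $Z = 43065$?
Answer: $\frac{1}{43256} \approx 2.3118 \cdot 10^{-5}$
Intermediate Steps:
$T = 191$ ($T = 171 + 20 = 191$)
$K{\left(m \right)} = 191$
$\frac{1}{Z + K{\left(172 \right)}} = \frac{1}{43065 + 191} = \frac{1}{43256}$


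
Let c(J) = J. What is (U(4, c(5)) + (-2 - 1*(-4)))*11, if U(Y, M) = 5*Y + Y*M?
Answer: 462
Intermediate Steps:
U(Y, M) = 5*Y + M*Y
(U(4, c(5)) + (-2 - 1*(-4)))*11 = (4*(5 + 5) + (-2 - 1*(-4)))*11 = (4*10 + (-2 + 4))*11 = (40 + 2)*11 = 42*11 = 462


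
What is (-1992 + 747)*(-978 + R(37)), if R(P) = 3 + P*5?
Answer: 983550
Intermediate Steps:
R(P) = 3 + 5*P
(-1992 + 747)*(-978 + R(37)) = (-1992 + 747)*(-978 + (3 + 5*37)) = -1245*(-978 + (3 + 185)) = -1245*(-978 + 188) = -1245*(-790) = 983550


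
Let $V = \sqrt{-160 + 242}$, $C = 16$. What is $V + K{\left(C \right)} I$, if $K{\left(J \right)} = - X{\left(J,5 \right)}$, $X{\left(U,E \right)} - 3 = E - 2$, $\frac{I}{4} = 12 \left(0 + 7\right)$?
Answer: $-2016 + \sqrt{82} \approx -2006.9$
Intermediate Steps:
$I = 336$ ($I = 4 \cdot 12 \left(0 + 7\right) = 4 \cdot 12 \cdot 7 = 4 \cdot 84 = 336$)
$X{\left(U,E \right)} = 1 + E$ ($X{\left(U,E \right)} = 3 + \left(E - 2\right) = 3 + \left(-2 + E\right) = 1 + E$)
$V = \sqrt{82} \approx 9.0554$
$K{\left(J \right)} = -6$ ($K{\left(J \right)} = - (1 + 5) = \left(-1\right) 6 = -6$)
$V + K{\left(C \right)} I = \sqrt{82} - 2016 = -2016 + \sqrt{82}$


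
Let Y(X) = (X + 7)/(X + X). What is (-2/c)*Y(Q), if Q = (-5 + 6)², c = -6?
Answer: 4/3 ≈ 1.3333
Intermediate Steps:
Q = 1 (Q = 1² = 1)
Y(X) = (7 + X)/(2*X) (Y(X) = (7 + X)/((2*X)) = (7 + X)*(1/(2*X)) = (7 + X)/(2*X))
(-2/c)*Y(Q) = (-2/(-6))*((½)*(7 + 1)/1) = (-2*(-⅙))*((½)*1*8) = (⅓)*4 = 4/3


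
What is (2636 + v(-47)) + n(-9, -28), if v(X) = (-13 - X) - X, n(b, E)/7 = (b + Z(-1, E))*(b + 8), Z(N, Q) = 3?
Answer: 2759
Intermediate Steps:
n(b, E) = 7*(3 + b)*(8 + b) (n(b, E) = 7*((b + 3)*(b + 8)) = 7*((3 + b)*(8 + b)) = 7*(3 + b)*(8 + b))
v(X) = -13 - 2*X
(2636 + v(-47)) + n(-9, -28) = (2636 + (-13 - 2*(-47))) + (168 + 7*(-9)² + 77*(-9)) = (2636 + (-13 + 94)) + (168 + 7*81 - 693) = (2636 + 81) + (168 + 567 - 693) = 2717 + 42 = 2759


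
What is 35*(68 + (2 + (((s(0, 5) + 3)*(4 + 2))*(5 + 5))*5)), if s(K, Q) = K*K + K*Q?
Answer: 33950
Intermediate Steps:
s(K, Q) = K**2 + K*Q
35*(68 + (2 + (((s(0, 5) + 3)*(4 + 2))*(5 + 5))*5)) = 35*(68 + (2 + (((0*(0 + 5) + 3)*(4 + 2))*(5 + 5))*5)) = 35*(68 + (2 + (((0*5 + 3)*6)*10)*5)) = 35*(68 + (2 + (((0 + 3)*6)*10)*5)) = 35*(68 + (2 + ((3*6)*10)*5)) = 35*(68 + (2 + (18*10)*5)) = 35*(68 + (2 + 180*5)) = 35*(68 + (2 + 900)) = 35*(68 + 902) = 35*970 = 33950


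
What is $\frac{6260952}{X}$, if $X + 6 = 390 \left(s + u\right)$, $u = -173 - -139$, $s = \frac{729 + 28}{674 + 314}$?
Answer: $- \frac{79305392}{164251} \approx -482.83$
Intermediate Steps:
$s = \frac{757}{988} \approx 0.76619$
$u = -34$ ($u = -173 + 139 = -34$)
$X = - \frac{492753}{38}$ ($X = -6 + 390 \left(\frac{757}{988} - 34\right) = -6 + 390 \left(- \frac{32835}{988}\right) = -6 - \frac{492525}{38} = - \frac{492753}{38} \approx -12967.0$)
$\frac{6260952}{X} = \frac{6260952}{- \frac{492753}{38}} = 6260952 \left(- \frac{38}{492753}\right) = - \frac{79305392}{164251}$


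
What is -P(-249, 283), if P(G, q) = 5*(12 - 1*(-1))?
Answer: -65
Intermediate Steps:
P(G, q) = 65 (P(G, q) = 5*(12 + 1) = 5*13 = 65)
-P(-249, 283) = -1*65 = -65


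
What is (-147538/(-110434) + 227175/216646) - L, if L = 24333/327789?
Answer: 3019773276039785/1307063246431866 ≈ 2.3103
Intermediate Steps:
L = 8111/109263 (L = 24333*(1/327789) = 8111/109263 ≈ 0.074234)
(-147538/(-110434) + 227175/216646) - L = (-147538/(-110434) + 227175/216646) - 1*8111/109263 = (-147538*(-1/110434) + 227175*(1/216646)) - 8111/109263 = (73769/55217 + 227175/216646) - 8111/109263 = 28525680749/11962542182 - 8111/109263 = 3019773276039785/1307063246431866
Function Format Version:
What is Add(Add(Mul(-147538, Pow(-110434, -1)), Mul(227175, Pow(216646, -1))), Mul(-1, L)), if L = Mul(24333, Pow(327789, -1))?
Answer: Rational(3019773276039785, 1307063246431866) ≈ 2.3103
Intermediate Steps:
L = Rational(8111, 109263) (L = Mul(24333, Rational(1, 327789)) = Rational(8111, 109263) ≈ 0.074234)
Add(Add(Mul(-147538, Pow(-110434, -1)), Mul(227175, Pow(216646, -1))), Mul(-1, L)) = Add(Add(Mul(-147538, Pow(-110434, -1)), Mul(227175, Pow(216646, -1))), Mul(-1, Rational(8111, 109263))) = Add(Add(Mul(-147538, Rational(-1, 110434)), Mul(227175, Rational(1, 216646))), Rational(-8111, 109263)) = Add(Add(Rational(73769, 55217), Rational(227175, 216646)), Rational(-8111, 109263)) = Add(Rational(28525680749, 11962542182), Rational(-8111, 109263)) = Rational(3019773276039785, 1307063246431866)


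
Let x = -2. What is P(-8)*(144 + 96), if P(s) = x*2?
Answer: -960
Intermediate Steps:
P(s) = -4 (P(s) = -2*2 = -4)
P(-8)*(144 + 96) = -4*(144 + 96) = -4*240 = -960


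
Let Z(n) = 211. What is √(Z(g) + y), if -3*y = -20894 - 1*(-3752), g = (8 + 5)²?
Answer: 5*√237 ≈ 76.974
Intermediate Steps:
g = 169 (g = 13² = 169)
y = 5714 (y = -(-20894 - 1*(-3752))/3 = -(-20894 + 3752)/3 = -⅓*(-17142) = 5714)
√(Z(g) + y) = √(211 + 5714) = √5925 = 5*√237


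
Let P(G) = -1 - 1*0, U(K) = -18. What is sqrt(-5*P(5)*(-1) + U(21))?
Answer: I*sqrt(23) ≈ 4.7958*I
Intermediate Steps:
P(G) = -1 (P(G) = -1 + 0 = -1)
sqrt(-5*P(5)*(-1) + U(21)) = sqrt(-5*(-1)*(-1) - 18) = sqrt(5*(-1) - 18) = sqrt(-5 - 18) = sqrt(-23) = I*sqrt(23)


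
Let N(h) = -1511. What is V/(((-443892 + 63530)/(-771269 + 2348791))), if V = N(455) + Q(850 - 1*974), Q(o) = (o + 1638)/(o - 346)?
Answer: 280674291762/44692535 ≈ 6280.1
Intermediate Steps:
Q(o) = (1638 + o)/(-346 + o)
V = -355842/235 (V = -1511 + (1638 + (850 - 1*974))/(-346 + (850 - 1*974)) = -1511 + (1638 + (850 - 974))/(-346 + (850 - 974)) = -1511 + (1638 - 124)/(-346 - 124) = -1511 + 1514/(-470) = -1511 - 1/470*1514 = -1511 - 757/235 = -355842/235 ≈ -1514.2)
V/(((-443892 + 63530)/(-771269 + 2348791))) = -355842*(-771269 + 2348791)/(-443892 + 63530)/235 = -355842/(235*((-380362/1577522))) = -355842/(235*((-380362*1/1577522))) = -355842/(235*(-190181/788761)) = -355842/235*(-788761/190181) = 280674291762/44692535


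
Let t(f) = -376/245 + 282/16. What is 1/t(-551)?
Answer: 1960/31537 ≈ 0.062149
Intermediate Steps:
t(f) = 31537/1960 (t(f) = -376*1/245 + 282*(1/16) = -376/245 + 141/8 = 31537/1960)
1/t(-551) = 1/(31537/1960) = 1960/31537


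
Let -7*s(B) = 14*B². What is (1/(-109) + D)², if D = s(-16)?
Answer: 3114644481/11881 ≈ 2.6215e+5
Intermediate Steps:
s(B) = -2*B²
D = -512 (D = -2*(-16)² = -2*256 = -512)
(1/(-109) + D)² = (1/(-109) - 512)² = (-1/109 - 512)² = (-55809/109)² = 3114644481/11881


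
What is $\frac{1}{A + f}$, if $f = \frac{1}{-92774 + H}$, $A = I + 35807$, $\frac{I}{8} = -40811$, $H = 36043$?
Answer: $- \frac{56731}{16490623812} \approx -3.4402 \cdot 10^{-6}$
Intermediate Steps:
$I = -326488$ ($I = 8 \left(-40811\right) = -326488$)
$A = -290681$ ($A = -326488 + 35807 = -290681$)
$f = - \frac{1}{56731}$ ($f = \frac{1}{-92774 + 36043} = \frac{1}{-56731} = - \frac{1}{56731} \approx -1.7627 \cdot 10^{-5}$)
$\frac{1}{A + f} = \frac{1}{-290681 - \frac{1}{56731}} = \frac{1}{- \frac{16490623812}{56731}} = - \frac{56731}{16490623812}$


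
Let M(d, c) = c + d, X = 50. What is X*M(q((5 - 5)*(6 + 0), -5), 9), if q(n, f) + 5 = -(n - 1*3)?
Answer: 350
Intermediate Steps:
q(n, f) = -2 - n (q(n, f) = -5 - (n - 1*3) = -5 - (n - 3) = -5 - (-3 + n) = -5 + (3 - n) = -2 - n)
X*M(q((5 - 5)*(6 + 0), -5), 9) = 50*(9 + (-2 - (5 - 5)*(6 + 0))) = 50*(9 + (-2 - 0*6)) = 50*(9 + (-2 - 1*0)) = 50*(9 + (-2 + 0)) = 50*(9 - 2) = 50*7 = 350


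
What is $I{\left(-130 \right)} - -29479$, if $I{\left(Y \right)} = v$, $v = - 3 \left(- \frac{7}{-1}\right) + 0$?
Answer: $29458$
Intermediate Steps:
$v = -21$ ($v = - 3 \left(\left(-7\right) \left(-1\right)\right) + 0 = \left(-3\right) 7 + 0 = -21 + 0 = -21$)
$I{\left(Y \right)} = -21$
$I{\left(-130 \right)} - -29479 = -21 - -29479 = -21 + 29479 = 29458$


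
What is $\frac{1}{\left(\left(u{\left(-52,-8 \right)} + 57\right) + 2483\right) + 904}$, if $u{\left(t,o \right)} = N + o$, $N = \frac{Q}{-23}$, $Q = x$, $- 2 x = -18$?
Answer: $\frac{23}{79019} \approx 0.00029107$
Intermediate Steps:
$x = 9$ ($x = \left(- \frac{1}{2}\right) \left(-18\right) = 9$)
$Q = 9$
$N = - \frac{9}{23}$ ($N = \frac{9}{-23} = 9 \left(- \frac{1}{23}\right) = - \frac{9}{23} \approx -0.3913$)
$u{\left(t,o \right)} = - \frac{9}{23} + o$
$\frac{1}{\left(\left(u{\left(-52,-8 \right)} + 57\right) + 2483\right) + 904} = \frac{1}{\left(\left(\left(- \frac{9}{23} - 8\right) + 57\right) + 2483\right) + 904} = \frac{1}{\left(\left(- \frac{193}{23} + 57\right) + 2483\right) + 904} = \frac{1}{\left(\frac{1118}{23} + 2483\right) + 904} = \frac{1}{\frac{58227}{23} + 904} = \frac{1}{\frac{79019}{23}} = \frac{23}{79019}$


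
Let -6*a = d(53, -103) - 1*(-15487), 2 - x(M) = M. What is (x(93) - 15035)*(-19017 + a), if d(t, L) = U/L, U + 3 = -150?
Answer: 33649854220/103 ≈ 3.2670e+8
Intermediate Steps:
U = -153 (U = -3 - 150 = -153)
x(M) = 2 - M
d(t, L) = -153/L
a = -797657/309 (a = -(-153/(-103) - 1*(-15487))/6 = -(-153*(-1/103) + 15487)/6 = -(153/103 + 15487)/6 = -⅙*1595314/103 = -797657/309 ≈ -2581.4)
(x(93) - 15035)*(-19017 + a) = ((2 - 1*93) - 15035)*(-19017 - 797657/309) = ((2 - 93) - 15035)*(-6673910/309) = (-91 - 15035)*(-6673910/309) = -15126*(-6673910/309) = 33649854220/103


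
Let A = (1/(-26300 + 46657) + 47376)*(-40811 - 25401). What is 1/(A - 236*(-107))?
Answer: -20357/63856539168432 ≈ -3.1879e-10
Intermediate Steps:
A = -63857053223396/20357 (A = (1/20357 + 47376)*(-66212) = (964433233/20357)*(-66212) = -63857053223396/20357 ≈ -3.1369e+9)
1/(A - 236*(-107)) = 1/(-63857053223396/20357 - 236*(-107)) = 1/(-63857053223396/20357 + 25252) = 1/(-63856539168432/20357) = -20357/63856539168432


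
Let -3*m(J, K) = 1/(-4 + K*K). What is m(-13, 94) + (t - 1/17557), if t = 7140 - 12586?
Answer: -2533426265365/465190272 ≈ -5446.0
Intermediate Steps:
t = -5446
m(J, K) = -1/(3*(-4 + K²)) (m(J, K) = -1/(3*(-4 + K*K)) = -1/(3*(-4 + K²)))
m(-13, 94) + (t - 1/17557) = -1/(-12 + 3*94²) + (-5446 - 1/17557) = -1/(-12 + 3*8836) + (-5446 - 1*1/17557) = -1/(-12 + 26508) + (-5446 - 1/17557) = -1/26496 - 95615423/17557 = -2533426265365/465190272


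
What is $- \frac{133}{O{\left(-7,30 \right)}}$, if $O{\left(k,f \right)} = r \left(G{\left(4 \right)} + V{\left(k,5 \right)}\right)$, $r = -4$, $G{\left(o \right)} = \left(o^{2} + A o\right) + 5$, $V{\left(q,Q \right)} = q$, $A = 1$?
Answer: $\frac{133}{72} \approx 1.8472$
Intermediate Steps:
$G{\left(o \right)} = 5 + o + o^{2}$ ($G{\left(o \right)} = \left(o^{2} + 1 o\right) + 5 = \left(o^{2} + o\right) + 5 = \left(o + o^{2}\right) + 5 = 5 + o + o^{2}$)
$O{\left(k,f \right)} = -100 - 4 k$ ($O{\left(k,f \right)} = - 4 \left(\left(5 + 4 + 4^{2}\right) + k\right) = - 4 \left(\left(5 + 4 + 16\right) + k\right) = - 4 \left(25 + k\right) = -100 - 4 k$)
$- \frac{133}{O{\left(-7,30 \right)}} = - \frac{133}{-100 - -28} = - \frac{133}{-100 + 28} = - \frac{133}{-72} = \left(-133\right) \left(- \frac{1}{72}\right) = \frac{133}{72}$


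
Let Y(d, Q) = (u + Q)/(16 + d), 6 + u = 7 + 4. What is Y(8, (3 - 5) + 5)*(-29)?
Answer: -29/3 ≈ -9.6667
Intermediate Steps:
u = 5 (u = -6 + (7 + 4) = -6 + 11 = 5)
Y(d, Q) = (5 + Q)/(16 + d)
Y(8, (3 - 5) + 5)*(-29) = ((5 + ((3 - 5) + 5))/(16 + 8))*(-29) = ((5 + (-2 + 5))/24)*(-29) = ((5 + 3)/24)*(-29) = ((1/24)*8)*(-29) = (⅓)*(-29) = -29/3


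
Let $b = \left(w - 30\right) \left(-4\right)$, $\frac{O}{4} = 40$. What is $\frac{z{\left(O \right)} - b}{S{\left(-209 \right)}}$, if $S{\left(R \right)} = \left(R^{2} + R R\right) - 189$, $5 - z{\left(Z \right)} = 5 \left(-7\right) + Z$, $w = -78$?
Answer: $- \frac{552}{87173} \approx -0.0063322$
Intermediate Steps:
$O = 160$ ($O = 4 \cdot 40 = 160$)
$z{\left(Z \right)} = 40 - Z$ ($z{\left(Z \right)} = 5 - \left(5 \left(-7\right) + Z\right) = 5 - \left(-35 + Z\right) = 40 - Z$)
$b = 432$ ($b = \left(-78 - 30\right) \left(-4\right) = \left(-108\right) \left(-4\right) = 432$)
$S{\left(R \right)} = -189 + 2 R^{2}$ ($S{\left(R \right)} = \left(R^{2} + R^{2}\right) - 189 = 2 R^{2} - 189 = -189 + 2 R^{2}$)
$\frac{z{\left(O \right)} - b}{S{\left(-209 \right)}} = \frac{\left(40 - 160\right) - 432}{-189 + 2 \left(-209\right)^{2}} = \frac{\left(40 - 160\right) - 432}{-189 + 2 \cdot 43681} = \frac{-120 - 432}{-189 + 87362} = - \frac{552}{87173}$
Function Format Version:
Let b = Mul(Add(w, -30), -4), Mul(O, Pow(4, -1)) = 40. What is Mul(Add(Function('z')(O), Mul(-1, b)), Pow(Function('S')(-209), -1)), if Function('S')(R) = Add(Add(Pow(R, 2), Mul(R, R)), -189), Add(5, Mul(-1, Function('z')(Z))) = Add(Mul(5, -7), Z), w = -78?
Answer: Rational(-552, 87173) ≈ -0.0063322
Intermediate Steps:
O = 160 (O = Mul(4, 40) = 160)
Function('z')(Z) = Add(40, Mul(-1, Z)) (Function('z')(Z) = Add(5, Mul(-1, Add(Mul(5, -7), Z))) = Add(5, Mul(-1, Add(-35, Z))) = Add(5, Add(35, Mul(-1, Z))) = Add(40, Mul(-1, Z)))
b = 432 (b = Mul(Add(-78, -30), -4) = Mul(-108, -4) = 432)
Function('S')(R) = Add(-189, Mul(2, Pow(R, 2))) (Function('S')(R) = Add(Add(Pow(R, 2), Pow(R, 2)), -189) = Add(Mul(2, Pow(R, 2)), -189) = Add(-189, Mul(2, Pow(R, 2))))
Mul(Add(Function('z')(O), Mul(-1, b)), Pow(Function('S')(-209), -1)) = Mul(Add(Add(40, Mul(-1, 160)), Mul(-1, 432)), Pow(Add(-189, Mul(2, Pow(-209, 2))), -1)) = Mul(Add(Add(40, -160), -432), Pow(Add(-189, Mul(2, 43681)), -1)) = Mul(Add(-120, -432), Pow(Add(-189, 87362), -1)) = Mul(-552, Pow(87173, -1)) = Mul(-552, Rational(1, 87173)) = Rational(-552, 87173)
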